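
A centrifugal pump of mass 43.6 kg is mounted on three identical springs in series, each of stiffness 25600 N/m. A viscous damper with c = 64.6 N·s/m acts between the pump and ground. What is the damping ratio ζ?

Series springs: 1/k_eq = 3/25600, so k_eq = 25600/3 = 8533 N/m.
ω_n = √(k_eq/m) = √(8533/43.6) = 13.99 rad/s.
Critical damping c_c = 2√(k_eq·m) = 2√(8533 × 43.6) = 1220 N·s/m, so ζ = c/c_c = 64.6/1220 = 0.05295.

0.0530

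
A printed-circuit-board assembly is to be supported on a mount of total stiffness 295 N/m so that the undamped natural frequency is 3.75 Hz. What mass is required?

0.531 kg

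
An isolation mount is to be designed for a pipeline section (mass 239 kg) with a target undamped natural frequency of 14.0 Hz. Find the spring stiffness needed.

1850000 N/m

ω_n = 2πf_n = 2π × 14.0 = 87.96 rad/s.
k = m·ω_n² = 239 × 87.96² = 239 × 7738 = 1849000 N/m.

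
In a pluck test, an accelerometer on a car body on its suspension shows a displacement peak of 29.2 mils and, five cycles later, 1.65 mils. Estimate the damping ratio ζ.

Logarithmic decrement δ = (1/n)·ln(x₀/x_n) = (1/5)·ln(29.2/1.65) = (1/5)·ln(17.70) = 0.5747.
ζ = δ/√(4π² + δ²) = 0.5747/√(39.48 + 0.330) = 0.5747/6.309 = 0.09108.

0.0911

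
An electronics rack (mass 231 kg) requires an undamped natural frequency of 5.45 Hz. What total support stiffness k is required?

ω_n = 2πf_n = 2π × 5.45 = 34.24 rad/s.
k = m·ω_n² = 231 × 34.24² = 231 × 1173 = 270900 N/m.

271000 N/m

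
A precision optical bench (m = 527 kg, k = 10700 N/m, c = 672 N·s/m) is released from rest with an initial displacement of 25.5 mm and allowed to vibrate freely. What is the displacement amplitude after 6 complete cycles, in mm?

0.117 mm

ζ = c/(2√(km)) = 672/(2√(10700 × 527)) = 672/4749 = 0.1415.
Logarithmic decrement δ = 2πζ/√(1 − ζ²) = 2π × 0.1415/√(1 − 0.0200) = 0.8981.
After n cycles, x_n/x₀ = e^(−nδ), so x_6 = 25.5 × e^(−6 × 0.8981) = 25.5 × 0.004569 = 0.1165 mm.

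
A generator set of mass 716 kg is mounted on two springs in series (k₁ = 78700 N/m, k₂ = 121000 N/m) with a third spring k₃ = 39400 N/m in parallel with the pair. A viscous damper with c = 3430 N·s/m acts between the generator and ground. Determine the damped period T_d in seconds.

Series pair: k_s = k₁k₂/(k₁+k₂) = (78700)(121000)/(78700 + 121000) = 47690 N/m. In parallel with k₃: k_eq = 47690 + 39400 = 87090 N/m.
ω_n = √(k_eq/m) = √(87090/716) = 11.03 rad/s.
Critical damping c_c = 2√(k_eq·m) = 2√(87090 × 716) = 15790 N·s/m, so ζ = c/c_c = 3430/15790 = 0.2172.
ω_d = ω_n√(1 − ζ²) = 11.03 × √(1 − 0.0472) = 10.77 rad/s.
T_d = 2π/ω_d = 0.5837 s.

0.584 s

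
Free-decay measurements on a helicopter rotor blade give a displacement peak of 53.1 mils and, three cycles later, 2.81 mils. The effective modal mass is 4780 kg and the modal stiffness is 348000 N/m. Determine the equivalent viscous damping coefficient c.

Logarithmic decrement δ = (1/n)·ln(x₀/x_n) = (1/3)·ln(53.1/2.81) = (1/3)·ln(18.90) = 0.9797.
ζ = δ/√(4π² + δ²) = 0.9797/√(39.48 + 0.960) = 0.9797/6.359 = 0.1541.
c = ζ · 2√(km) = 0.1541 × 2√(348000 × 4780) = 0.1541 × 81570 = 12570 N·s/m.

12600 N·s/m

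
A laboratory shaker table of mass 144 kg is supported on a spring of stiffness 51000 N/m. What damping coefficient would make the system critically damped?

5420 N·s/m

c_c = 2√(k·m) = 2√(51000 × 144) = 2 × 2710 = 5420 N·s/m.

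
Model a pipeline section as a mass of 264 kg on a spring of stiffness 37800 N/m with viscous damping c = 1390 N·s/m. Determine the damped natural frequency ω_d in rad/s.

ω_n = √(k/m) = √(37800/264) = 11.97 rad/s.
Critical damping c_c = 2√(k·m) = 2√(37800 × 264) = 6318 N·s/m, so ζ = c/c_c = 1390/6318 = 0.2200.
ω_d = ω_n√(1 − ζ²) = 11.97 × √(1 − 0.0484) = 11.67 rad/s.

11.7 rad/s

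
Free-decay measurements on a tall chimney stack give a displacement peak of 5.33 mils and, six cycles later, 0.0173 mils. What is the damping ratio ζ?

Logarithmic decrement δ = (1/n)·ln(x₀/x_n) = (1/6)·ln(5.33/0.0173) = (1/6)·ln(308.1) = 0.9551.
ζ = δ/√(4π² + δ²) = 0.9551/√(39.48 + 0.912) = 0.9551/6.355 = 0.1503.

0.150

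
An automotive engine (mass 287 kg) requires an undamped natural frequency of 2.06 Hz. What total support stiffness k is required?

ω_n = 2πf_n = 2π × 2.06 = 12.94 rad/s.
k = m·ω_n² = 287 × 12.94² = 287 × 167.5 = 48080 N/m.

48100 N/m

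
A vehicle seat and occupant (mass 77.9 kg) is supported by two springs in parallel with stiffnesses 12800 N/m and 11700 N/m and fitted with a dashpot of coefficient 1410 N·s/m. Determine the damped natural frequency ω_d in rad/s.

Parallel springs add: k_eq = 12800 + 11700 = 24500 N/m.
ω_n = √(k_eq/m) = √(24500/77.9) = 17.73 rad/s.
Critical damping c_c = 2√(k_eq·m) = 2√(24500 × 77.9) = 2763 N·s/m, so ζ = c/c_c = 1410/2763 = 0.5103.
ω_d = ω_n√(1 − ζ²) = 17.73 × √(1 − 0.260) = 15.25 rad/s.

15.3 rad/s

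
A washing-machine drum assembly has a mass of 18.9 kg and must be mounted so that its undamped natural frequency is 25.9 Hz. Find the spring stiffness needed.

ω_n = 2πf_n = 2π × 25.9 = 162.7 rad/s.
k = m·ω_n² = 18.9 × 162.7² = 18.9 × 26480 = 500500 N/m.

501000 N/m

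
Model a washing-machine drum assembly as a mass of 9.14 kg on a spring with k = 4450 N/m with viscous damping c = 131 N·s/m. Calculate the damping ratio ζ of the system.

0.325

ω_n = √(k/m) = √(4450/9.14) = 22.07 rad/s.
Critical damping c_c = 2√(k·m) = 2√(4450 × 9.14) = 403.4 N·s/m, so ζ = c/c_c = 131/403.4 = 0.3248.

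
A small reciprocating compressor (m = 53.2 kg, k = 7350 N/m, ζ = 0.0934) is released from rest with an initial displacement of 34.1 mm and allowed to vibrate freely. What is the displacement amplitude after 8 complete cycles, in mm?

0.305 mm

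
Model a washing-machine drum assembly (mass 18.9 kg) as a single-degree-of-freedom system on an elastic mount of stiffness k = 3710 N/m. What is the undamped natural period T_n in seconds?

0.448 s

ω_n = √(k/m) = √(3710/18.9) = √196.3 = 14.01 rad/s.
T_n = 2π/ω_n = 6.283/14.01 = 0.4485 s.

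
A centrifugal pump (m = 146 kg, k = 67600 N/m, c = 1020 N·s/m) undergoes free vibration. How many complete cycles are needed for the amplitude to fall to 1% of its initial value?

ζ = c/(2√(km)) = 1020/(2√(67600 × 146)) = 1020/6283 = 0.1623.
Logarithmic decrement δ = 2πζ/√(1 − ζ²) = 2π × 0.1623/√(1 − 0.0264) = 1.034.
x_n/x₀ = e^(−nδ) ≤ 0.01; take ln: n ≥ ln(1/0.01)/δ = 4.605/1.034 = 4.455.
So 5 complete cycles are required.

5 cycles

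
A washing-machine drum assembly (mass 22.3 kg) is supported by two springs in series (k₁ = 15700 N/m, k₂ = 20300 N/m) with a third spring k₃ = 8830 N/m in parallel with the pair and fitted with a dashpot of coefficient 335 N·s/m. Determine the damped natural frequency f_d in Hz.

Series pair: k_s = k₁k₂/(k₁+k₂) = (15700)(20300)/(15700 + 20300) = 8853 N/m. In parallel with k₃: k_eq = 8853 + 8830 = 17680 N/m.
ω_n = √(k_eq/m) = √(17680/22.3) = 28.16 rad/s.
Critical damping c_c = 2√(k_eq·m) = 2√(17680 × 22.3) = 1256 N·s/m, so ζ = c/c_c = 335/1256 = 0.2667.
ω_d = ω_n√(1 − ζ²) = 28.16 × √(1 − 0.0711) = 27.14 rad/s.
f_d = ω_d/(2π) = 4.319 Hz.

4.32 Hz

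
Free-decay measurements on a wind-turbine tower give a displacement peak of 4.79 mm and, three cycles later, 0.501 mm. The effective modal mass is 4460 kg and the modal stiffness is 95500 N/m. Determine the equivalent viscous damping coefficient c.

Logarithmic decrement δ = (1/n)·ln(x₀/x_n) = (1/3)·ln(4.79/0.501) = (1/3)·ln(9.561) = 0.7526.
ζ = δ/√(4π² + δ²) = 0.7526/√(39.48 + 0.566) = 0.7526/6.328 = 0.1189.
c = ζ · 2√(km) = 0.1189 × 2√(95500 × 4460) = 0.1189 × 41280 = 4909 N·s/m.

4910 N·s/m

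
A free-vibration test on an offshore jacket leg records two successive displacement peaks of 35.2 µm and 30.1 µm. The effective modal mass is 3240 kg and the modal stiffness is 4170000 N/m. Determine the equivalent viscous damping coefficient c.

5790 N·s/m

Logarithmic decrement δ = (1/n)·ln(x₀/x_n) = (1/1)·ln(35.2/30.1) = (1/1)·ln(1.169) = 0.1565.
ζ = δ/√(4π² + δ²) = 0.1565/√(39.48 + 0.0245) = 0.1565/6.285 = 0.02490.
c = ζ · 2√(km) = 0.02490 × 2√(4170000 × 3240) = 0.02490 × 232500 = 5789 N·s/m.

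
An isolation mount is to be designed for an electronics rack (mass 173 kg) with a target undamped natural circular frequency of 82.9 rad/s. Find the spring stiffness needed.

1190000 N/m

k = m·ω_n² = 173 × 82.90² = 173 × 6872 = 1189000 N/m.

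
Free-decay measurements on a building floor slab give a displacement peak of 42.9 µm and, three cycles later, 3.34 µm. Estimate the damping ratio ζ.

0.134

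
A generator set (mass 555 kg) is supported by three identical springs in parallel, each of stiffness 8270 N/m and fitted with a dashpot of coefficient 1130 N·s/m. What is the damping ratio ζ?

0.152

Parallel springs add: k_eq = 3 × 8270 = 24810 N/m.
ω_n = √(k_eq/m) = √(24810/555) = 6.686 rad/s.
Critical damping c_c = 2√(k_eq·m) = 2√(24810 × 555) = 7421 N·s/m, so ζ = c/c_c = 1130/7421 = 0.1523.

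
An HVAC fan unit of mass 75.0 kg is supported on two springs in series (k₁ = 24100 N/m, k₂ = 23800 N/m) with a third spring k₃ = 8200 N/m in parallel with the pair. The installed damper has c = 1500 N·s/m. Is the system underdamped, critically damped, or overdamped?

underdamped

Series pair: k_s = k₁k₂/(k₁+k₂) = (24100)(23800)/(24100 + 23800) = 11970 N/m. In parallel with k₃: k_eq = 11970 + 8200 = 20170 N/m.
c_c = 2√(k_eq·m) = 2460 N·s/m; ζ = c/c_c = 1500/2460 = 0.610.
Since ζ < 1 the system is underdamped.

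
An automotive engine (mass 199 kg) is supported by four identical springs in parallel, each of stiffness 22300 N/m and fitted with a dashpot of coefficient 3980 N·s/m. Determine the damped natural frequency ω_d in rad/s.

18.7 rad/s

Parallel springs add: k_eq = 4 × 22300 = 89200 N/m.
ω_n = √(k_eq/m) = √(89200/199) = 21.17 rad/s.
Critical damping c_c = 2√(k_eq·m) = 2√(89200 × 199) = 8426 N·s/m, so ζ = c/c_c = 3980/8426 = 0.4723.
ω_d = ω_n√(1 − ζ²) = 21.17 × √(1 − 0.223) = 18.66 rad/s.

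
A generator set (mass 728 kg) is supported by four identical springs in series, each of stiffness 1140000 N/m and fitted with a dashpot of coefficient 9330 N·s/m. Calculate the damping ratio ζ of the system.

Series springs: 1/k_eq = 4/1140000, so k_eq = 1140000/4 = 285000 N/m.
ω_n = √(k_eq/m) = √(285000/728) = 19.79 rad/s.
Critical damping c_c = 2√(k_eq·m) = 2√(285000 × 728) = 28810 N·s/m, so ζ = c/c_c = 9330/28810 = 0.3239.

0.324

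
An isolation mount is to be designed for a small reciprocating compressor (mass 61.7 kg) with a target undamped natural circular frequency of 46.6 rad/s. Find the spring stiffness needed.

134000 N/m

k = m·ω_n² = 61.7 × 46.60² = 61.7 × 2172 = 134000 N/m.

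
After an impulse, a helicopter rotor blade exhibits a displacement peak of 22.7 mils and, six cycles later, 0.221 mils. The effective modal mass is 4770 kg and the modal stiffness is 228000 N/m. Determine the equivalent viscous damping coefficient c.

8040 N·s/m

Logarithmic decrement δ = (1/n)·ln(x₀/x_n) = (1/6)·ln(22.7/0.221) = (1/6)·ln(102.7) = 0.7720.
ζ = δ/√(4π² + δ²) = 0.7720/√(39.48 + 0.596) = 0.7720/6.330 = 0.1219.
c = ζ · 2√(km) = 0.1219 × 2√(228000 × 4770) = 0.1219 × 65960 = 8043 N·s/m.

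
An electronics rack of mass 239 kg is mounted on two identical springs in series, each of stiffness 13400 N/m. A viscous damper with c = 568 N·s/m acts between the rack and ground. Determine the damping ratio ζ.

0.224

Series springs: 1/k_eq = 2/13400, so k_eq = 13400/2 = 6700 N/m.
ω_n = √(k_eq/m) = √(6700/239) = 5.295 rad/s.
Critical damping c_c = 2√(k_eq·m) = 2√(6700 × 239) = 2531 N·s/m, so ζ = c/c_c = 568/2531 = 0.2244.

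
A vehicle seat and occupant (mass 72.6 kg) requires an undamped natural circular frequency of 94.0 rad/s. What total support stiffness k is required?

641000 N/m

k = m·ω_n² = 72.6 × 94.00² = 72.6 × 8836 = 641500 N/m.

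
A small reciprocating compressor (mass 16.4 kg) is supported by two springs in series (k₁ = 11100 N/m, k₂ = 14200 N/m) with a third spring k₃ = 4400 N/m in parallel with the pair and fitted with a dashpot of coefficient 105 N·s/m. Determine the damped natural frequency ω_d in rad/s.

Series pair: k_s = k₁k₂/(k₁+k₂) = (11100)(14200)/(11100 + 14200) = 6230 N/m. In parallel with k₃: k_eq = 6230 + 4400 = 10630 N/m.
ω_n = √(k_eq/m) = √(10630/16.4) = 25.46 rad/s.
Critical damping c_c = 2√(k_eq·m) = 2√(10630 × 16.4) = 835.1 N·s/m, so ζ = c/c_c = 105/835.1 = 0.1257.
ω_d = ω_n√(1 − ζ²) = 25.46 × √(1 − 0.0158) = 25.26 rad/s.

25.3 rad/s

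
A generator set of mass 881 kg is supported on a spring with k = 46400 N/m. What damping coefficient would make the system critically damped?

12800 N·s/m

c_c = 2√(k·m) = 2√(46400 × 881) = 2 × 6394 = 12790 N·s/m.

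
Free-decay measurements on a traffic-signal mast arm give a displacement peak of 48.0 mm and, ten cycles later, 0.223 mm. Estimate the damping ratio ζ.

0.0852

Logarithmic decrement δ = (1/n)·ln(x₀/x_n) = (1/10)·ln(48.0/0.223) = (1/10)·ln(215.2) = 0.5372.
ζ = δ/√(4π² + δ²) = 0.5372/√(39.48 + 0.289) = 0.5372/6.306 = 0.08518.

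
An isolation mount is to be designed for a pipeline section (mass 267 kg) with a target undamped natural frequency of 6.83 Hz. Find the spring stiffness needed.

ω_n = 2πf_n = 2π × 6.83 = 42.91 rad/s.
k = m·ω_n² = 267 × 42.91² = 267 × 1842 = 491700 N/m.

492000 N/m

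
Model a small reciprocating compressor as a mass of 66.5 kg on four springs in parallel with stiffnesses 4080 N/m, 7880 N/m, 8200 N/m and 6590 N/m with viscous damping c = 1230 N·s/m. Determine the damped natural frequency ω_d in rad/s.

Parallel springs add: k_eq = 4080 + 7880 + 8200 + 6590 = 26750 N/m.
ω_n = √(k_eq/m) = √(26750/66.5) = 20.06 rad/s.
Critical damping c_c = 2√(k_eq·m) = 2√(26750 × 66.5) = 2667 N·s/m, so ζ = c/c_c = 1230/2667 = 0.4611.
ω_d = ω_n√(1 − ζ²) = 20.06 × √(1 − 0.213) = 17.80 rad/s.

17.8 rad/s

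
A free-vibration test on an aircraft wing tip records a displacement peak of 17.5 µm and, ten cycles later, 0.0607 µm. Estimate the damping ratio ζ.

Logarithmic decrement δ = (1/n)·ln(x₀/x_n) = (1/10)·ln(17.5/0.0607) = (1/10)·ln(288.3) = 0.5664.
ζ = δ/√(4π² + δ²) = 0.5664/√(39.48 + 0.321) = 0.5664/6.309 = 0.08978.

0.0898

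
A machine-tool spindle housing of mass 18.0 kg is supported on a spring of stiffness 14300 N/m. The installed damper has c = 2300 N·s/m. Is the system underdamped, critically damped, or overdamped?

overdamped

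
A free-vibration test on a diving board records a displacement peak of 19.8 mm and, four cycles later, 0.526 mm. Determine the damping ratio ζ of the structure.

Logarithmic decrement δ = (1/n)·ln(x₀/x_n) = (1/4)·ln(19.8/0.526) = (1/4)·ln(37.64) = 0.9070.
ζ = δ/√(4π² + δ²) = 0.9070/√(39.48 + 0.823) = 0.9070/6.348 = 0.1429.

0.143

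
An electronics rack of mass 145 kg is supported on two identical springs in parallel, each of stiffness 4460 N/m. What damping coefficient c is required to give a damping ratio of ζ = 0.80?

Parallel springs add: k_eq = 2 × 4460 = 8920 N/m.
c_c = 2√(k_eq·m) = 2√(8920 × 145) = 2275 N·s/m.
c = ζ·c_c = 0.80 × 2275 = 1820 N·s/m.

1820 N·s/m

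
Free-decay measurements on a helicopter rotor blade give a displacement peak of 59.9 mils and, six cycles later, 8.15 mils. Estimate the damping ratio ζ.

Logarithmic decrement δ = (1/n)·ln(x₀/x_n) = (1/6)·ln(59.9/8.15) = (1/6)·ln(7.350) = 0.3324.
ζ = δ/√(4π² + δ²) = 0.3324/√(39.48 + 0.111) = 0.3324/6.292 = 0.05284.

0.0528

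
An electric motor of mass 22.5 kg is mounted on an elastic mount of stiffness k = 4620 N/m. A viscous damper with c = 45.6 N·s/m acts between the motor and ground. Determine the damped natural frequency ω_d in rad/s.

14.3 rad/s

ω_n = √(k/m) = √(4620/22.5) = 14.33 rad/s.
Critical damping c_c = 2√(k·m) = 2√(4620 × 22.5) = 644.8 N·s/m, so ζ = c/c_c = 45.6/644.8 = 0.07072.
ω_d = ω_n√(1 − ζ²) = 14.33 × √(1 − 0.00500) = 14.29 rad/s.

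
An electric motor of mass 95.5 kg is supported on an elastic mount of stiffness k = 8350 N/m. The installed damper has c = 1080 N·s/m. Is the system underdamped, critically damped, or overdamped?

c_c = 2√(k·m) = 1786 N·s/m; ζ = c/c_c = 1080/1786 = 0.605.
Since ζ < 1 the system is underdamped.

underdamped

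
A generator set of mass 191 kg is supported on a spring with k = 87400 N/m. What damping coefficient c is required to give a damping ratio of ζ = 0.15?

1230 N·s/m

c_c = 2√(k·m) = 2√(87400 × 191) = 8172 N·s/m.
c = ζ·c_c = 0.15 × 8172 = 1226 N·s/m.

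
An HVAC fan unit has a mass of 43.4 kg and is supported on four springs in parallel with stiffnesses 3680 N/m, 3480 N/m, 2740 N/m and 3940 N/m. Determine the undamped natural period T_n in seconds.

0.352 s

Parallel springs add: k_eq = 3680 + 3480 + 2740 + 3940 = 13840 N/m.
ω_n = √(k_eq/m) = √(13840/43.4) = √318.9 = 17.86 rad/s.
T_n = 2π/ω_n = 6.283/17.86 = 0.3518 s.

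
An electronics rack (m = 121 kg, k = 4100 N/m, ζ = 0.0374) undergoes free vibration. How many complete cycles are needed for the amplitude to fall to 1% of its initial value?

20 cycles

Logarithmic decrement δ = 2πζ/√(1 − ζ²) = 2π × 0.03740/√(1 − 0.00140) = 0.2352.
x_n/x₀ = e^(−nδ) ≤ 0.01; take ln: n ≥ ln(1/0.01)/δ = 4.605/0.2352 = 19.58.
So 20 complete cycles are required.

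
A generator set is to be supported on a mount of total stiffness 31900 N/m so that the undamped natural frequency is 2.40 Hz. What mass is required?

ω_n = 2πf_n = 2π × 2.40 = 15.08 rad/s.
m = k/ω_n² = 31900/15.08² = 31900/227.4 = 140.3 kg.

140 kg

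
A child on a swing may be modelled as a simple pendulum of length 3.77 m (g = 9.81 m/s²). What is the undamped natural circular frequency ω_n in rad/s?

For a simple pendulum ω_n = √(g/L) = √(9.81/3.77) = √2.602 = 1.613 rad/s.

1.61 rad/s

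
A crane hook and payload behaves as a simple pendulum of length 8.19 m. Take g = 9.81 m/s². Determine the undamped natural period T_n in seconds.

5.74 s

For a simple pendulum ω_n = √(g/L) = √(9.81/8.19) = √1.198 = 1.094 rad/s.
T_n = 2π/ω_n = 6.283/1.094 = 5.741 s.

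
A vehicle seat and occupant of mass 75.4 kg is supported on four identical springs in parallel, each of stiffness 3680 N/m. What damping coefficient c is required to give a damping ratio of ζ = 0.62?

Parallel springs add: k_eq = 4 × 3680 = 14720 N/m.
c_c = 2√(k_eq·m) = 2√(14720 × 75.4) = 2107 N·s/m.
c = ζ·c_c = 0.62 × 2107 = 1306 N·s/m.

1310 N·s/m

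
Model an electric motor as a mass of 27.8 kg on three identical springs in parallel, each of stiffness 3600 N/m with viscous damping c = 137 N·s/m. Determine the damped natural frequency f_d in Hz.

3.11 Hz

Parallel springs add: k_eq = 3 × 3600 = 10800 N/m.
ω_n = √(k_eq/m) = √(10800/27.8) = 19.71 rad/s.
Critical damping c_c = 2√(k_eq·m) = 2√(10800 × 27.8) = 1096 N·s/m, so ζ = c/c_c = 137/1096 = 0.1250.
ω_d = ω_n√(1 − ζ²) = 19.71 × √(1 − 0.0156) = 19.56 rad/s.
f_d = ω_d/(2π) = 3.112 Hz.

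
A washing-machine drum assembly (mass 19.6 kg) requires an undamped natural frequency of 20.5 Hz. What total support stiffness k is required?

325000 N/m

ω_n = 2πf_n = 2π × 20.5 = 128.8 rad/s.
k = m·ω_n² = 19.6 × 128.8² = 19.6 × 16590 = 325200 N/m.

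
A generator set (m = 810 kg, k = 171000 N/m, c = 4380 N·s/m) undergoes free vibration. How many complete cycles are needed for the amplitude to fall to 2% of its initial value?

ζ = c/(2√(km)) = 4380/(2√(171000 × 810)) = 4380/23540 = 0.1861.
Logarithmic decrement δ = 2πζ/√(1 − ζ²) = 2π × 0.1861/√(1 − 0.0346) = 1.190.
x_n/x₀ = e^(−nδ) ≤ 0.02; take ln: n ≥ ln(1/0.02)/δ = 3.912/1.190 = 3.287.
So 4 complete cycles are required.

4 cycles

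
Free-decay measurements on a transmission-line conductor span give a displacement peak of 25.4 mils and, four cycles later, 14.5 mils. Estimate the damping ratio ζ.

Logarithmic decrement δ = (1/n)·ln(x₀/x_n) = (1/4)·ln(25.4/14.5) = (1/4)·ln(1.752) = 0.1402.
ζ = δ/√(4π² + δ²) = 0.1402/√(39.48 + 0.0196) = 0.1402/6.285 = 0.02230.

0.0223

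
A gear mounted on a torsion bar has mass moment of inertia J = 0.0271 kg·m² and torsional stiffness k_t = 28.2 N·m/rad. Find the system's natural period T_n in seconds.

0.195 s

ω_n = √(k_t/J) = √(28.2/0.0271) = √1041 = 32.26 rad/s.
T_n = 2π/ω_n = 6.283/32.26 = 0.1948 s.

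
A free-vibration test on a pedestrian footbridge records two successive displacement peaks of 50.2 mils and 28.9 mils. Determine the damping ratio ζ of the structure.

Logarithmic decrement δ = (1/n)·ln(x₀/x_n) = (1/1)·ln(50.2/28.9) = (1/1)·ln(1.737) = 0.5522.
ζ = δ/√(4π² + δ²) = 0.5522/√(39.48 + 0.305) = 0.5522/6.307 = 0.08754.

0.0875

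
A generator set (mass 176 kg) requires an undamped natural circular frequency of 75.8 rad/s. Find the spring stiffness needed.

k = m·ω_n² = 176 × 75.80² = 176 × 5746 = 1011000 N/m.

1010000 N/m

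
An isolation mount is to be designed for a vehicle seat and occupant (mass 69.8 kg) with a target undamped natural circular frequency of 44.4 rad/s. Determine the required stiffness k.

138000 N/m

k = m·ω_n² = 69.8 × 44.40² = 69.8 × 1971 = 137600 N/m.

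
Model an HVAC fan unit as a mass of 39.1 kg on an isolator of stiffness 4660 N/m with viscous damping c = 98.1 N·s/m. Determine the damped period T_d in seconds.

0.579 s

ω_n = √(k/m) = √(4660/39.1) = 10.92 rad/s.
Critical damping c_c = 2√(k·m) = 2√(4660 × 39.1) = 853.7 N·s/m, so ζ = c/c_c = 98.1/853.7 = 0.1149.
ω_d = ω_n√(1 − ζ²) = 10.92 × √(1 − 0.0132) = 10.84 rad/s.
T_d = 2π/ω_d = 0.5794 s.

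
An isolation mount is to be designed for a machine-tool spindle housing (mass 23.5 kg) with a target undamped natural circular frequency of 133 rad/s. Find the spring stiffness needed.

416000 N/m

k = m·ω_n² = 23.5 × 133.0² = 23.5 × 17690 = 415700 N/m.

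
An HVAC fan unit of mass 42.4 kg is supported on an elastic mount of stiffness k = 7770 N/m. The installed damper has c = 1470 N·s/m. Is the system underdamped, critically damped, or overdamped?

c_c = 2√(k·m) = 1148 N·s/m; ζ = c/c_c = 1470/1148 = 1.28.
Since ζ > 1 the system is overdamped.

overdamped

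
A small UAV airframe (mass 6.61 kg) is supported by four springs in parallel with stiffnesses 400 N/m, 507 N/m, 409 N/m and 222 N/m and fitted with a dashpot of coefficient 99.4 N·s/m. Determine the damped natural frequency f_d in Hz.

2.11 Hz

Parallel springs add: k_eq = 400 + 507 + 409 + 222 = 1538 N/m.
ω_n = √(k_eq/m) = √(1538/6.61) = 15.25 rad/s.
Critical damping c_c = 2√(k_eq·m) = 2√(1538 × 6.61) = 201.7 N·s/m, so ζ = c/c_c = 99.4/201.7 = 0.4929.
ω_d = ω_n√(1 − ζ²) = 15.25 × √(1 − 0.243) = 13.27 rad/s.
f_d = ω_d/(2π) = 2.112 Hz.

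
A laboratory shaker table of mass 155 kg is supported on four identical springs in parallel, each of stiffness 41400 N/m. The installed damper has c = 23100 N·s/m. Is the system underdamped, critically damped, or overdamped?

overdamped

Parallel springs add: k_eq = 4 × 41400 = 165600 N/m.
c_c = 2√(k_eq·m) = 10130 N·s/m; ζ = c/c_c = 23100/10130 = 2.28.
Since ζ > 1 the system is overdamped.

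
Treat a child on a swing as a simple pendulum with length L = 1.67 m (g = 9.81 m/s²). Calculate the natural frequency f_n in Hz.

For a simple pendulum ω_n = √(g/L) = √(9.81/1.67) = √5.874 = 2.424 rad/s.
f_n = ω_n/(2π) = 2.424/6.283 = 0.3857 Hz.

0.386 Hz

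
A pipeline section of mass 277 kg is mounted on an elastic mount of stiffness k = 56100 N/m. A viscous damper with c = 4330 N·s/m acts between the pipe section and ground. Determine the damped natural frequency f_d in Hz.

ω_n = √(k/m) = √(56100/277) = 14.23 rad/s.
Critical damping c_c = 2√(k·m) = 2√(56100 × 277) = 7884 N·s/m, so ζ = c/c_c = 4330/7884 = 0.5492.
ω_d = ω_n√(1 − ζ²) = 14.23 × √(1 − 0.302) = 11.89 rad/s.
f_d = ω_d/(2π) = 1.893 Hz.

1.89 Hz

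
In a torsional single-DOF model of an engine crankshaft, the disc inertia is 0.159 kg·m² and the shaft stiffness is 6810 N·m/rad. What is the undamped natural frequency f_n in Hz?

ω_n = √(k_t/J) = √(6810/0.159) = √42830 = 207.0 rad/s.
f_n = ω_n/(2π) = 207.0/6.283 = 32.94 Hz.

32.9 Hz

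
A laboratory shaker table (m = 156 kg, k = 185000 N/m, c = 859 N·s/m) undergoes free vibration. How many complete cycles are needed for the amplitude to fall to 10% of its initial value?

ζ = c/(2√(km)) = 859/(2√(185000 × 156)) = 859/10740 = 0.07995.
Logarithmic decrement δ = 2πζ/√(1 − ζ²) = 2π × 0.07995/√(1 − 0.00639) = 0.5039.
x_n/x₀ = e^(−nδ) ≤ 0.1; take ln: n ≥ ln(1/0.1)/δ = 2.303/0.5039 = 4.569.
So 5 complete cycles are required.

5 cycles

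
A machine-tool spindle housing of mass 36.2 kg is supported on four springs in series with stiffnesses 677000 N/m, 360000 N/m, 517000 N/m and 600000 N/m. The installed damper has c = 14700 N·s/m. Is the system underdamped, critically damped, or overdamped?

overdamped

Series springs: 1/k_eq = 1/677000 + 1/360000 + 1/517000 + 1/600000 = 7.856×10^-6, so k_eq = 127300 N/m.
c_c = 2√(k_eq·m) = 4293 N·s/m; ζ = c/c_c = 14700/4293 = 3.42.
Since ζ > 1 the system is overdamped.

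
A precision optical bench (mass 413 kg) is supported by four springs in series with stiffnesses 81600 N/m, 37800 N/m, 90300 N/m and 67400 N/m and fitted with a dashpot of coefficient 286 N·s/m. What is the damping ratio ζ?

0.0566

Series springs: 1/k_eq = 1/81600 + 1/37800 + 1/90300 + 1/67400 = 6.462×10^-5, so k_eq = 15470 N/m.
ω_n = √(k_eq/m) = √(15470/413) = 6.121 rad/s.
Critical damping c_c = 2√(k_eq·m) = 2√(15470 × 413) = 5056 N·s/m, so ζ = c/c_c = 286/5056 = 0.05656.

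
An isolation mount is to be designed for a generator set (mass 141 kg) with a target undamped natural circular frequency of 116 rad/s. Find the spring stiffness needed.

1900000 N/m

k = m·ω_n² = 141 × 116.0² = 141 × 13460 = 1897000 N/m.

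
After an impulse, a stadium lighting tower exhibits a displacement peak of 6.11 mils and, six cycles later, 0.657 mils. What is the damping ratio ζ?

Logarithmic decrement δ = (1/n)·ln(x₀/x_n) = (1/6)·ln(6.11/0.657) = (1/6)·ln(9.300) = 0.3717.
ζ = δ/√(4π² + δ²) = 0.3717/√(39.48 + 0.138) = 0.3717/6.294 = 0.05905.

0.0590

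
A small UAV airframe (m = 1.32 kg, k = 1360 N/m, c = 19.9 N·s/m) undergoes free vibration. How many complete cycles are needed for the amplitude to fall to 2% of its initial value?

3 cycles

ζ = c/(2√(km)) = 19.9/(2√(1360 × 1.32)) = 19.9/84.74 = 0.2348.
Logarithmic decrement δ = 2πζ/√(1 − ζ²) = 2π × 0.2348/√(1 − 0.0551) = 1.518.
x_n/x₀ = e^(−nδ) ≤ 0.02; take ln: n ≥ ln(1/0.02)/δ = 3.912/1.518 = 2.577.
So 3 complete cycles are required.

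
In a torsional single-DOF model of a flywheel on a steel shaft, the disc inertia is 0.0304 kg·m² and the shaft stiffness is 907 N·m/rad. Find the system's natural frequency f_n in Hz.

ω_n = √(k_t/J) = √(907/0.0304) = √29840 = 172.7 rad/s.
f_n = ω_n/(2π) = 172.7/6.283 = 27.49 Hz.

27.5 Hz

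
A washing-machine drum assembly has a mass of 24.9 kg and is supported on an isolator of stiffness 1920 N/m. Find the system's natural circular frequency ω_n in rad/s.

8.78 rad/s

ω_n = √(k/m) = √(1920/24.9) = √77.11 = 8.781 rad/s.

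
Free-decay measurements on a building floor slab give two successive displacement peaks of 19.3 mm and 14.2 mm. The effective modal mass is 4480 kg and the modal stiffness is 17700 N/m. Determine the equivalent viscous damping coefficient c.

869 N·s/m

Logarithmic decrement δ = (1/n)·ln(x₀/x_n) = (1/1)·ln(19.3/14.2) = (1/1)·ln(1.359) = 0.3069.
ζ = δ/√(4π² + δ²) = 0.3069/√(39.48 + 0.0942) = 0.3069/6.291 = 0.04878.
c = ζ · 2√(km) = 0.04878 × 2√(17700 × 4480) = 0.04878 × 17810 = 868.8 N·s/m.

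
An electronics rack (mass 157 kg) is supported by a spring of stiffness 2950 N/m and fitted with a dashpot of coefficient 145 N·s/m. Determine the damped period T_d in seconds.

ω_n = √(k/m) = √(2950/157) = 4.335 rad/s.
Critical damping c_c = 2√(k·m) = 2√(2950 × 157) = 1361 N·s/m, so ζ = c/c_c = 145/1361 = 0.1065.
ω_d = ω_n√(1 − ζ²) = 4.335 × √(1 − 0.0113) = 4.310 rad/s.
T_d = 2π/ω_d = 1.458 s.

1.46 s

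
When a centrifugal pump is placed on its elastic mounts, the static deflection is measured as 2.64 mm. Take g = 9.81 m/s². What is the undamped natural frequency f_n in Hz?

9.70 Hz

ω_n = √(g/δ_st) = √(9.81/0.00264) = √3716 = 60.96 rad/s.
f_n = ω_n/(2π) = 60.96/6.283 = 9.702 Hz.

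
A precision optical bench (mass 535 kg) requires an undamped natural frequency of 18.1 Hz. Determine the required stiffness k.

ω_n = 2πf_n = 2π × 18.1 = 113.7 rad/s.
k = m·ω_n² = 535 × 113.7² = 535 × 12930 = 6919000 N/m.

6920000 N/m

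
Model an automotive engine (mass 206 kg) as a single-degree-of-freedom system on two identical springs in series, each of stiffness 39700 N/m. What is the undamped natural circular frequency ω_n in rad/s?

9.82 rad/s

Series springs: 1/k_eq = 2/39700, so k_eq = 39700/2 = 19850 N/m.
ω_n = √(k_eq/m) = √(19850/206) = √96.36 = 9.816 rad/s.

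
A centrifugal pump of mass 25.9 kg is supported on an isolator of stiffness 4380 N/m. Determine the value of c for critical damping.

c_c = 2√(k·m) = 2√(4380 × 25.9) = 2 × 336.8 = 673.6 N·s/m.

674 N·s/m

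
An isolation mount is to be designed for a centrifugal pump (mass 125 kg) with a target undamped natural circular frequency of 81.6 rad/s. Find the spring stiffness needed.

832000 N/m

k = m·ω_n² = 125 × 81.60² = 125 × 6659 = 832300 N/m.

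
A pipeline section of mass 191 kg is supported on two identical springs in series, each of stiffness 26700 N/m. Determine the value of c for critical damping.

Series springs: 1/k_eq = 2/26700, so k_eq = 26700/2 = 13350 N/m.
c_c = 2√(k_eq·m) = 2√(13350 × 191) = 2 × 1597 = 3194 N·s/m.

3190 N·s/m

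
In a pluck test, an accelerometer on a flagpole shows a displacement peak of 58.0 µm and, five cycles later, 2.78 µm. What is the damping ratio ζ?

0.0963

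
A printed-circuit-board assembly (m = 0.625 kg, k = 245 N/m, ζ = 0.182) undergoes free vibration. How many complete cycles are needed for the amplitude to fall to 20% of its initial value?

2 cycles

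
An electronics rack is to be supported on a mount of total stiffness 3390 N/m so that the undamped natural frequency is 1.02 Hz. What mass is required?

82.5 kg

ω_n = 2πf_n = 2π × 1.02 = 6.409 rad/s.
m = k/ω_n² = 3390/6.409² = 3390/41.07 = 82.54 kg.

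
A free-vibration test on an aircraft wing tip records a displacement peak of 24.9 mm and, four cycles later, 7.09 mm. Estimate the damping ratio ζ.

Logarithmic decrement δ = (1/n)·ln(x₀/x_n) = (1/4)·ln(24.9/7.09) = (1/4)·ln(3.512) = 0.3140.
ζ = δ/√(4π² + δ²) = 0.3140/√(39.48 + 0.0986) = 0.3140/6.291 = 0.04992.

0.0499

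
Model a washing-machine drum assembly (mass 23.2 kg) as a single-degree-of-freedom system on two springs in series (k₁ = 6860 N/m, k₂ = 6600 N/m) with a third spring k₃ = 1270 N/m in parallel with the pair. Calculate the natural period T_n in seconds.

Series pair: k_s = k₁k₂/(k₁+k₂) = (6860)(6600)/(6860 + 6600) = 3364 N/m. In parallel with k₃: k_eq = 3364 + 1270 = 4634 N/m.
ω_n = √(k_eq/m) = √(4634/23.2) = √199.7 = 14.13 rad/s.
T_n = 2π/ω_n = 6.283/14.13 = 0.4446 s.

0.445 s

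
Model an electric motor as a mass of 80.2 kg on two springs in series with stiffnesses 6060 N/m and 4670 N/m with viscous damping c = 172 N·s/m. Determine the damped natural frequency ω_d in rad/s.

5.63 rad/s

Series springs: 1/k_eq = 1/6060 + 1/4670 = 0.0003791, so k_eq = 2637 N/m.
ω_n = √(k_eq/m) = √(2637/80.2) = 5.735 rad/s.
Critical damping c_c = 2√(k_eq·m) = 2√(2637 × 80.2) = 919.8 N·s/m, so ζ = c/c_c = 172/919.8 = 0.1870.
ω_d = ω_n√(1 − ζ²) = 5.735 × √(1 − 0.0350) = 5.634 rad/s.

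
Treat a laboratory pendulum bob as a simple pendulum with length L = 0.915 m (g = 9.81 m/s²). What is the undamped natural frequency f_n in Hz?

For a simple pendulum ω_n = √(g/L) = √(9.81/0.915) = √10.72 = 3.274 rad/s.
f_n = ω_n/(2π) = 3.274/6.283 = 0.5211 Hz.

0.521 Hz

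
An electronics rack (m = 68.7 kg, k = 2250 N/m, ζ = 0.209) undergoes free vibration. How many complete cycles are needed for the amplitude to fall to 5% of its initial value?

Logarithmic decrement δ = 2πζ/√(1 − ζ²) = 2π × 0.2090/√(1 − 0.0437) = 1.343.
x_n/x₀ = e^(−nδ) ≤ 0.05; take ln: n ≥ ln(1/0.05)/δ = 2.996/1.343 = 2.231.
So 3 complete cycles are required.

3 cycles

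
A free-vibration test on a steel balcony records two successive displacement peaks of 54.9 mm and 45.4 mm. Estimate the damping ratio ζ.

0.0302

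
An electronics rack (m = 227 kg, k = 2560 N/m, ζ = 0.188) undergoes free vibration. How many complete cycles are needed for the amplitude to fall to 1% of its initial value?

4 cycles

Logarithmic decrement δ = 2πζ/√(1 − ζ²) = 2π × 0.1880/√(1 − 0.0353) = 1.203.
x_n/x₀ = e^(−nδ) ≤ 0.01; take ln: n ≥ ln(1/0.01)/δ = 4.605/1.203 = 3.829.
So 4 complete cycles are required.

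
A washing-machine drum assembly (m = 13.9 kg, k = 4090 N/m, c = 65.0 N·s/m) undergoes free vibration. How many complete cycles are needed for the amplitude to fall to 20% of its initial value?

2 cycles

ζ = c/(2√(km)) = 65.0/(2√(4090 × 13.9)) = 65.0/476.9 = 0.1363.
Logarithmic decrement δ = 2πζ/√(1 − ζ²) = 2π × 0.1363/√(1 − 0.0186) = 0.8645.
x_n/x₀ = e^(−nδ) ≤ 0.2; take ln: n ≥ ln(1/0.2)/δ = 1.609/0.8645 = 1.862.
So 2 complete cycles are required.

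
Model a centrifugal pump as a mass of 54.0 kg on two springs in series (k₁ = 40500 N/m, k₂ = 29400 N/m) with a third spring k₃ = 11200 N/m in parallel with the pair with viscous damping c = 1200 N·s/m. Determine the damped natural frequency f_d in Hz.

Series pair: k_s = k₁k₂/(k₁+k₂) = (40500)(29400)/(40500 + 29400) = 17030 N/m. In parallel with k₃: k_eq = 17030 + 11200 = 28230 N/m.
ω_n = √(k_eq/m) = √(28230/54.0) = 22.87 rad/s.
Critical damping c_c = 2√(k_eq·m) = 2√(28230 × 54.0) = 2470 N·s/m, so ζ = c/c_c = 1200/2470 = 0.4859.
ω_d = ω_n√(1 − ζ²) = 22.87 × √(1 − 0.236) = 19.99 rad/s.
f_d = ω_d/(2π) = 3.181 Hz.

3.18 Hz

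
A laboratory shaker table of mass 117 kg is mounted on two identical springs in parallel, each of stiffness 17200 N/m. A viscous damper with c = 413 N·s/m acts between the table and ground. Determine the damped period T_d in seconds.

0.368 s

Parallel springs add: k_eq = 2 × 17200 = 34400 N/m.
ω_n = √(k_eq/m) = √(34400/117) = 17.15 rad/s.
Critical damping c_c = 2√(k_eq·m) = 2√(34400 × 117) = 4012 N·s/m, so ζ = c/c_c = 413/4012 = 0.1029.
ω_d = ω_n√(1 − ζ²) = 17.15 × √(1 − 0.0106) = 17.06 rad/s.
T_d = 2π/ω_d = 0.3684 s.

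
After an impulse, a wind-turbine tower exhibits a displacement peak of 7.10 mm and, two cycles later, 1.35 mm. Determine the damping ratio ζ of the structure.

Logarithmic decrement δ = (1/n)·ln(x₀/x_n) = (1/2)·ln(7.10/1.35) = (1/2)·ln(5.259) = 0.8300.
ζ = δ/√(4π² + δ²) = 0.8300/√(39.48 + 0.689) = 0.8300/6.338 = 0.1310.

0.131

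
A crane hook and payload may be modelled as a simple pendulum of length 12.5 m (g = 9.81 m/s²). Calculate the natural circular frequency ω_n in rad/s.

For a simple pendulum ω_n = √(g/L) = √(9.81/12.5) = √0.7848 = 0.8859 rad/s.

0.886 rad/s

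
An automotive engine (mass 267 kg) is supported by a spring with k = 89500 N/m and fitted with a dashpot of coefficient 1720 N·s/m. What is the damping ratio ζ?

0.176

ω_n = √(k/m) = √(89500/267) = 18.31 rad/s.
Critical damping c_c = 2√(k·m) = 2√(89500 × 267) = 9777 N·s/m, so ζ = c/c_c = 1720/9777 = 0.1759.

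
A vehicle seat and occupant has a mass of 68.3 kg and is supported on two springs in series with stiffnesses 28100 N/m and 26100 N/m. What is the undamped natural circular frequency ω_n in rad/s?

14.1 rad/s

Series springs: 1/k_eq = 1/28100 + 1/26100 = 7.390×10^-5, so k_eq = 13530 N/m.
ω_n = √(k_eq/m) = √(13530/68.3) = √198.1 = 14.08 rad/s.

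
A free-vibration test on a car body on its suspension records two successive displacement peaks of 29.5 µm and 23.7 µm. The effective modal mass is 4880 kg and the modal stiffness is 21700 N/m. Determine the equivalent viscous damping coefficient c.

717 N·s/m

Logarithmic decrement δ = (1/n)·ln(x₀/x_n) = (1/1)·ln(29.5/23.7) = (1/1)·ln(1.245) = 0.2189.
ζ = δ/√(4π² + δ²) = 0.2189/√(39.48 + 0.0479) = 0.2189/6.287 = 0.03482.
c = ζ · 2√(km) = 0.03482 × 2√(21700 × 4880) = 0.03482 × 20580 = 716.6 N·s/m.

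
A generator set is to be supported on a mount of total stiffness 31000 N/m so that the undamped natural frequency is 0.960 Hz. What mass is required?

852 kg

ω_n = 2πf_n = 2π × 0.960 = 6.032 rad/s.
m = k/ω_n² = 31000/6.032² = 31000/36.38 = 852.0 kg.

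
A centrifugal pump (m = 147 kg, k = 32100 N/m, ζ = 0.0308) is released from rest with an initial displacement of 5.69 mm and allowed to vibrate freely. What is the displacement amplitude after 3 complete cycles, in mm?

3.18 mm

Logarithmic decrement δ = 2πζ/√(1 − ζ²) = 2π × 0.03080/√(1 − 0.000949) = 0.1936.
After n cycles, x_n/x₀ = e^(−nδ), so x_3 = 5.69 × e^(−3 × 0.1936) = 5.69 × 0.5594 = 3.183 mm.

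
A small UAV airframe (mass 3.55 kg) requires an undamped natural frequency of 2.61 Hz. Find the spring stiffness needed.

ω_n = 2πf_n = 2π × 2.61 = 16.40 rad/s.
k = m·ω_n² = 3.55 × 16.40² = 3.55 × 268.9 = 954.7 N/m.

955 N/m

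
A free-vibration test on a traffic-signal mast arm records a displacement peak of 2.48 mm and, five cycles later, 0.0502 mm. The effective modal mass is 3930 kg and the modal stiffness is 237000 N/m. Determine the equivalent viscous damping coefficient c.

Logarithmic decrement δ = (1/n)·ln(x₀/x_n) = (1/5)·ln(2.48/0.0502) = (1/5)·ln(49.40) = 0.7800.
ζ = δ/√(4π² + δ²) = 0.7800/√(39.48 + 0.608) = 0.7800/6.331 = 0.1232.
c = ζ · 2√(km) = 0.1232 × 2√(237000 × 3930) = 0.1232 × 61040 = 7520 N·s/m.

7520 N·s/m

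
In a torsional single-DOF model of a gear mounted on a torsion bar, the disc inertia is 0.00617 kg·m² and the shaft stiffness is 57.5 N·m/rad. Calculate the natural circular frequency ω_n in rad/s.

ω_n = √(k_t/J) = √(57.5/0.00617) = √9319 = 96.54 rad/s.

96.5 rad/s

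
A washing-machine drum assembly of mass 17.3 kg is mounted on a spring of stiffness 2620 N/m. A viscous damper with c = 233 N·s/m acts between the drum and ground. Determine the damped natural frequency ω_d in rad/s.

ω_n = √(k/m) = √(2620/17.3) = 12.31 rad/s.
Critical damping c_c = 2√(k·m) = 2√(2620 × 17.3) = 425.8 N·s/m, so ζ = c/c_c = 233/425.8 = 0.5472.
ω_d = ω_n√(1 − ζ²) = 12.31 × √(1 − 0.299) = 10.30 rad/s.

10.3 rad/s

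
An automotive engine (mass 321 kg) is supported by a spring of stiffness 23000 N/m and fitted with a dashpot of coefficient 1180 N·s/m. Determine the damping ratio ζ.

ω_n = √(k/m) = √(23000/321) = 8.465 rad/s.
Critical damping c_c = 2√(k·m) = 2√(23000 × 321) = 5434 N·s/m, so ζ = c/c_c = 1180/5434 = 0.2171.

0.217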